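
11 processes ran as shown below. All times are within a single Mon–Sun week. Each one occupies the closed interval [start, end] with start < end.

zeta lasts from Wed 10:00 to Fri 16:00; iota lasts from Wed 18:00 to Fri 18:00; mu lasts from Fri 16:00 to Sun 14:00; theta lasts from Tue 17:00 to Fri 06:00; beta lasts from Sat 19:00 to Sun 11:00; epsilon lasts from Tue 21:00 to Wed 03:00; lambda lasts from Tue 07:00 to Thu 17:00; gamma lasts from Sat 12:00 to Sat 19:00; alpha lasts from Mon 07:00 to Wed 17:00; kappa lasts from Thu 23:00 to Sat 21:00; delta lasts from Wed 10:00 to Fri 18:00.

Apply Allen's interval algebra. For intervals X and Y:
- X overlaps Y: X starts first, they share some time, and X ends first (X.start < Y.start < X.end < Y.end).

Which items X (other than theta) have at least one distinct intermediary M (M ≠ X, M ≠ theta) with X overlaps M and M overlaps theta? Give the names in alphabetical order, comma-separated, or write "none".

alpha

Target theta = [Tue 17:00, Fri 06:00].
Intermediaries M with M overlaps theta: alpha, lambda.
Via alpha — items with X overlaps alpha: none.
Via lambda — items with X overlaps lambda: alpha.
Union: alpha.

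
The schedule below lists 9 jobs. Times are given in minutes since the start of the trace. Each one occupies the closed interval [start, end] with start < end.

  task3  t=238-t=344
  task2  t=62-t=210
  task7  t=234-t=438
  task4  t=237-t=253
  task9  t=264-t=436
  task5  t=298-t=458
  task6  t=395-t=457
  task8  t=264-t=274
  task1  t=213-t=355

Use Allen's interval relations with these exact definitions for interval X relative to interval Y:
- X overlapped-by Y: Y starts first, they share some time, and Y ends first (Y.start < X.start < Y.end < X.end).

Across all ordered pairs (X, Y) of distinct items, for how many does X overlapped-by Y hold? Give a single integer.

10

Checking all 72 ordered pairs for relation 'overlapped-by'; matching pairs in alphabetical order:
(task3, task4): task3 overlapped-by task4 ✓
(task5, task1): task5 overlapped-by task1 ✓
(task5, task3): task5 overlapped-by task3 ✓
(task5, task7): task5 overlapped-by task7 ✓
(task5, task9): task5 overlapped-by task9 ✓
(task6, task7): task6 overlapped-by task7 ✓
(task6, task9): task6 overlapped-by task9 ✓
(task7, task1): task7 overlapped-by task1 ✓
(task9, task1): task9 overlapped-by task1 ✓
(task9, task3): task9 overlapped-by task3 ✓
Count: 10.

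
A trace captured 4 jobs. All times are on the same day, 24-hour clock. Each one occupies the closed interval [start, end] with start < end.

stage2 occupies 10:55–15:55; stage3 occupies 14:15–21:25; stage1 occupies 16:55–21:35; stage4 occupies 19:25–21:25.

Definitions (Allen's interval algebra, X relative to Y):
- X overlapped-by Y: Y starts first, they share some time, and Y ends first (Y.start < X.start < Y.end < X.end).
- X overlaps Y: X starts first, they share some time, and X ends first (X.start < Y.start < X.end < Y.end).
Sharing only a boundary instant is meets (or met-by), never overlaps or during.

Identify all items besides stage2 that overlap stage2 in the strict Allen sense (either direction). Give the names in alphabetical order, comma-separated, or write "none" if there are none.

stage3

Target stage2 = [10:55, 15:55].
stage1 [16:55, 21:35] → after → no.
stage3 [14:15, 21:25] → overlapped-by → yes.
stage4 [19:25, 21:25] → after → no.
Result: stage3.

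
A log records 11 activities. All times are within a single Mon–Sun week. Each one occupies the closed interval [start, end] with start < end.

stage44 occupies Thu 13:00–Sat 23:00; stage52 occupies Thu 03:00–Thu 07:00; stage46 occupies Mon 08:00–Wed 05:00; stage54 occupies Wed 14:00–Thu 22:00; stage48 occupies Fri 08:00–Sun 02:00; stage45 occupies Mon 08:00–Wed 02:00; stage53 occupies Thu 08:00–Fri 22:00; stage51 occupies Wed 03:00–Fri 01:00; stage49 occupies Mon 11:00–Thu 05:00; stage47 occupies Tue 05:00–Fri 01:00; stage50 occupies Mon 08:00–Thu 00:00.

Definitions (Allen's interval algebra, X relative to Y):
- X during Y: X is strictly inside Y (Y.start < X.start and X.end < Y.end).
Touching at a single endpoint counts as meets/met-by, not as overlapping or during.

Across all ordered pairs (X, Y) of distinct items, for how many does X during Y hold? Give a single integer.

Checking all 110 ordered pairs for relation 'during'; matching pairs in alphabetical order:
(stage52, stage47): stage52 during stage47 ✓
(stage52, stage51): stage52 during stage51 ✓
(stage52, stage54): stage52 during stage54 ✓
(stage54, stage47): stage54 during stage47 ✓
(stage54, stage51): stage54 during stage51 ✓
Count: 5.

5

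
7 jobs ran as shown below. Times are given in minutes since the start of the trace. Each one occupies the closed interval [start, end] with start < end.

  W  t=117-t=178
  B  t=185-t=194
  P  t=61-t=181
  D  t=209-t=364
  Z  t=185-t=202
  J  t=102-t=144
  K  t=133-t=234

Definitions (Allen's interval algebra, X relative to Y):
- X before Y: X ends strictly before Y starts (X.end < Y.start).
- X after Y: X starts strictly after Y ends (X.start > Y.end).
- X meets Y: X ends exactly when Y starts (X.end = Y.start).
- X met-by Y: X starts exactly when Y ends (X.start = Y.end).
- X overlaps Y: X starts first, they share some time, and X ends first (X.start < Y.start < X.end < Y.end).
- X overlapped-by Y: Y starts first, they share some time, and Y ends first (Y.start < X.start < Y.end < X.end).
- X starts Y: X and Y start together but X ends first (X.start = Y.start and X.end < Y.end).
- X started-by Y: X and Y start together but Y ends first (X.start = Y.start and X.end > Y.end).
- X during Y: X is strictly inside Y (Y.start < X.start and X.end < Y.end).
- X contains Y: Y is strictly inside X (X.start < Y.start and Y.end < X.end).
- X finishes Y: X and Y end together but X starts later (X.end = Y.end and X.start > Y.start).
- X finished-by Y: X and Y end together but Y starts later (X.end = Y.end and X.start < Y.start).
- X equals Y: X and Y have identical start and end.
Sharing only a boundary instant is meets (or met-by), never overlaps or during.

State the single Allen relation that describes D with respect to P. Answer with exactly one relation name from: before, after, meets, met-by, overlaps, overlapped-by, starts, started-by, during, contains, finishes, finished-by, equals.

after

D = [t=209, t=364]; P = [t=61, t=181].
Compare endpoints: D.start > P.start, D.start > P.end, D.end > P.start, D.end > P.end.
That pattern is 'after'.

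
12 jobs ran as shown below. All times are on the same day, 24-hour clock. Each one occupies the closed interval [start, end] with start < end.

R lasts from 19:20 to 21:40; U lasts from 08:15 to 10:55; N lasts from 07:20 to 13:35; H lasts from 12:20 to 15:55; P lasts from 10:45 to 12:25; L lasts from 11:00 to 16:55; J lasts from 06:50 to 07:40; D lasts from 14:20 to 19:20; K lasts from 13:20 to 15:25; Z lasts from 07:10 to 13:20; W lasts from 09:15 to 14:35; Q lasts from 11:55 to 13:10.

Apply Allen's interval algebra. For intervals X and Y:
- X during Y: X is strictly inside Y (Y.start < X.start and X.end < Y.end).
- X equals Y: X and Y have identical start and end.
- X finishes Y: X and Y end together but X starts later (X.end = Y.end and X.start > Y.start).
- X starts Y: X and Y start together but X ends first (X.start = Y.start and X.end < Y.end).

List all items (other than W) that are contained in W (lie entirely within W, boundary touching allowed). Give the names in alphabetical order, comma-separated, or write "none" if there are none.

P, Q

Target W = [09:15, 14:35].
D [14:20, 19:20] → overlapped-by → no.
H [12:20, 15:55] → overlapped-by → no.
J [06:50, 07:40] → before → no.
K [13:20, 15:25] → overlapped-by → no.
L [11:00, 16:55] → overlapped-by → no.
N [07:20, 13:35] → overlaps → no.
P [10:45, 12:25] → during → yes.
Q [11:55, 13:10] → during → yes.
R [19:20, 21:40] → after → no.
U [08:15, 10:55] → overlaps → no.
Z [07:10, 13:20] → overlaps → no.
Result: P, Q.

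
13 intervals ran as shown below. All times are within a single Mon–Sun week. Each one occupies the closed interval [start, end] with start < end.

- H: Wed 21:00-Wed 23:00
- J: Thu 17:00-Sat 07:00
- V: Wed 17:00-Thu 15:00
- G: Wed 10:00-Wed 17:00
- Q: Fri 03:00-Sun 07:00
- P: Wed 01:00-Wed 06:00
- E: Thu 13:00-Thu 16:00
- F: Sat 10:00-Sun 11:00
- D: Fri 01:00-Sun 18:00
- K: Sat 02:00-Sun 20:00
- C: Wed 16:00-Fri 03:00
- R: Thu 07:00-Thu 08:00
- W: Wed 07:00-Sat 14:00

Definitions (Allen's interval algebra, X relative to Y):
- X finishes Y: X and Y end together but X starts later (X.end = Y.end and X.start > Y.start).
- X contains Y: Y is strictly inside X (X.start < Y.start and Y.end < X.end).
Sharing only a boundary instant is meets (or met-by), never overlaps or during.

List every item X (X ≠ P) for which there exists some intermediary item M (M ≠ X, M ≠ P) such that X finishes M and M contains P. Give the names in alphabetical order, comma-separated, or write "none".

none

Target P = [Wed 01:00, Wed 06:00].
Intermediaries M with M contains P: none.
Union: none.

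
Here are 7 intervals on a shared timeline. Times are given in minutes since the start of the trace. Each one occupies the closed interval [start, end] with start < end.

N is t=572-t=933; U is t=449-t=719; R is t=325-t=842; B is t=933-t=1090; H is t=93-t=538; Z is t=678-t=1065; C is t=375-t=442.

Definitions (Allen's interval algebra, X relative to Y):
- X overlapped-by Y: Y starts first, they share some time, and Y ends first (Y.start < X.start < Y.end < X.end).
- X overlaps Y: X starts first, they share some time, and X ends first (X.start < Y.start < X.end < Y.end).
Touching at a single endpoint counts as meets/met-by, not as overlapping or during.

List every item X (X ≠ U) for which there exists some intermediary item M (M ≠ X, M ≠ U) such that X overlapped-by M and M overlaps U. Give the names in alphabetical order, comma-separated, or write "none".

Target U = [t=449, t=719].
Intermediaries M with M overlaps U: H.
Via H — items with X overlapped-by H: R.
Union: R.

R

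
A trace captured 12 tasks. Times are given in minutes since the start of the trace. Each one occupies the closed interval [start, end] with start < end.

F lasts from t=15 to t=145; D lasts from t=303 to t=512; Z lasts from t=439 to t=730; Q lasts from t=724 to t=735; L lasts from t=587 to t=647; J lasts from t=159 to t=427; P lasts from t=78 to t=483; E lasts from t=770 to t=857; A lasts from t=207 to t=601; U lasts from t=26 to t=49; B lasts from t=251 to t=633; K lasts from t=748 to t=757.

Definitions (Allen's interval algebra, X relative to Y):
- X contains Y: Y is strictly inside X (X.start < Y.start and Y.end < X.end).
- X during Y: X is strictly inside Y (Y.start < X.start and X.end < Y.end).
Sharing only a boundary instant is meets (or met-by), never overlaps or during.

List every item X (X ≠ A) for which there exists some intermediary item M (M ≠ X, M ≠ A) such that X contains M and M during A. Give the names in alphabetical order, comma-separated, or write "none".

Target A = [t=207, t=601].
Intermediaries M with M during A: D.
Via D — items with X contains D: B.
Union: B.

B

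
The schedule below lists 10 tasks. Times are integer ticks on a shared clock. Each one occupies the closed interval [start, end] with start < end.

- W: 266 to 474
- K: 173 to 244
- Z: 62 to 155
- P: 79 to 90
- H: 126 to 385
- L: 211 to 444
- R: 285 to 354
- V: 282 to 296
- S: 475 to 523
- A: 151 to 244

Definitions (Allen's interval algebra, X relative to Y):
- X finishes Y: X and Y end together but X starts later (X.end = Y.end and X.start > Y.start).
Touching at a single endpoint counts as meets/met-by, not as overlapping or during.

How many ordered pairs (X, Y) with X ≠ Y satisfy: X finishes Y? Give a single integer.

1

Checking all 90 ordered pairs for relation 'finishes'; matching pairs in alphabetical order:
(K, A): K finishes A ✓
Count: 1.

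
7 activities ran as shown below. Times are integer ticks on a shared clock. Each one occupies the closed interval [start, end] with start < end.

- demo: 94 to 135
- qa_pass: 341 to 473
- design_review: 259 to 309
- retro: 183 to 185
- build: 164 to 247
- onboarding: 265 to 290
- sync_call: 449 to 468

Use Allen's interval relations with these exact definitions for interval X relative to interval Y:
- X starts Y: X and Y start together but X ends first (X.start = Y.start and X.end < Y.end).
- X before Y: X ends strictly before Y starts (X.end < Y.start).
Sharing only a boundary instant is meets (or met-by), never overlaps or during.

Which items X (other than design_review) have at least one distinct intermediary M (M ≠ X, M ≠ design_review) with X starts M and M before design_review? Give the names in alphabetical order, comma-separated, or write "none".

Target design_review = [259, 309].
Intermediaries M with M before design_review: build, demo, retro.
Via build — items with X starts build: none.
Via demo — items with X starts demo: none.
Via retro — items with X starts retro: none.
Union: none.

none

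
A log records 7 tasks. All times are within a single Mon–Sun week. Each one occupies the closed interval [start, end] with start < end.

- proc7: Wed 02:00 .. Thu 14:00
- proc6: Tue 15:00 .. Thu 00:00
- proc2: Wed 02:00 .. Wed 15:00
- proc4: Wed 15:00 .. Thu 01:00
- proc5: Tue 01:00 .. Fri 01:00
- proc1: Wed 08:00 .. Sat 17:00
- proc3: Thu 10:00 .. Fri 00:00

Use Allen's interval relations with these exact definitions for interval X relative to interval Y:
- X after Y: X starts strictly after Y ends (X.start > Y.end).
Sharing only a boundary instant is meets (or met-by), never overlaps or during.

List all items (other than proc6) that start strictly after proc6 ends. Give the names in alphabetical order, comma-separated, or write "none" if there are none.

Target proc6 = [Tue 15:00, Thu 00:00].
proc1 [Wed 08:00, Sat 17:00] → overlapped-by → no.
proc2 [Wed 02:00, Wed 15:00] → during → no.
proc3 [Thu 10:00, Fri 00:00] → after → yes.
proc4 [Wed 15:00, Thu 01:00] → overlapped-by → no.
proc5 [Tue 01:00, Fri 01:00] → contains → no.
proc7 [Wed 02:00, Thu 14:00] → overlapped-by → no.
Result: proc3.

proc3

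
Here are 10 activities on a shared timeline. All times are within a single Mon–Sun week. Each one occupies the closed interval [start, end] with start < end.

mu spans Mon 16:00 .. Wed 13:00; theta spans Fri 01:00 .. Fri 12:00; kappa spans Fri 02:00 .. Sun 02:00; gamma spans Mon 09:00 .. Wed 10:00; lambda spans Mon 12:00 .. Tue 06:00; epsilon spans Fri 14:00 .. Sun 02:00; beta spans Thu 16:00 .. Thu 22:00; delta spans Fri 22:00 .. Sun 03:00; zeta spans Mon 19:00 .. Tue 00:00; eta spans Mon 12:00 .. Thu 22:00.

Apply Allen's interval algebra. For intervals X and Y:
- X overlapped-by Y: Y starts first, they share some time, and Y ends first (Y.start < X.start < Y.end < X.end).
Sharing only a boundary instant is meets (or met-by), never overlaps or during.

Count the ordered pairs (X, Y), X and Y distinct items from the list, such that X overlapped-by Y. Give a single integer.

Checking all 90 ordered pairs for relation 'overlapped-by'; matching pairs in alphabetical order:
(delta, epsilon): delta overlapped-by epsilon ✓
(delta, kappa): delta overlapped-by kappa ✓
(eta, gamma): eta overlapped-by gamma ✓
(kappa, theta): kappa overlapped-by theta ✓
(mu, gamma): mu overlapped-by gamma ✓
(mu, lambda): mu overlapped-by lambda ✓
Count: 6.

6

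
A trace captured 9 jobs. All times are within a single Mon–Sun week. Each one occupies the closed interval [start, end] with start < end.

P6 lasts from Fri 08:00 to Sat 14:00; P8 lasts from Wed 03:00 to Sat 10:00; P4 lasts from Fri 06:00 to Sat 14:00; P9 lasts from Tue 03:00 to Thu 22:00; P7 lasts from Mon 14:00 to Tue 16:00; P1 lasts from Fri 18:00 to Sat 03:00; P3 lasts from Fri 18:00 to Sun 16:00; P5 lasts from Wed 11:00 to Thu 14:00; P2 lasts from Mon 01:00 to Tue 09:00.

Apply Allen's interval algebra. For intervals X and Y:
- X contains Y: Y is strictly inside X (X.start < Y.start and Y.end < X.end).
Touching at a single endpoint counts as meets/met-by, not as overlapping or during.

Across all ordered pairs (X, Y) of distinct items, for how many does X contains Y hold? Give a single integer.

5

Checking all 72 ordered pairs for relation 'contains'; matching pairs in alphabetical order:
(P4, P1): P4 contains P1 ✓
(P6, P1): P6 contains P1 ✓
(P8, P1): P8 contains P1 ✓
(P8, P5): P8 contains P5 ✓
(P9, P5): P9 contains P5 ✓
Count: 5.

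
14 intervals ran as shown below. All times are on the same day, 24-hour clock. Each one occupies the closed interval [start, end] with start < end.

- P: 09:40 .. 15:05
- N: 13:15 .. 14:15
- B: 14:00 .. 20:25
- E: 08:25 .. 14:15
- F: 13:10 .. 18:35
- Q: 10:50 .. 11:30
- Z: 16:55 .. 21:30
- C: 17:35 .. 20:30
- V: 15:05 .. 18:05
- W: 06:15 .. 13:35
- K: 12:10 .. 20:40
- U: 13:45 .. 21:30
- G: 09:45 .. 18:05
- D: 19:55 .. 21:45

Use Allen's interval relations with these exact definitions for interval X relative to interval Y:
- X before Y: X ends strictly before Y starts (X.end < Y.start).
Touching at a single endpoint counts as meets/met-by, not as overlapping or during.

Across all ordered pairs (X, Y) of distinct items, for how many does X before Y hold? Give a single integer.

Checking all 182 ordered pairs for relation 'before'; matching pairs in alphabetical order:
(E, C): E before C ✓
(E, D): E before D ✓
(E, V): E before V ✓
(E, Z): E before Z ✓
(F, D): F before D ✓
(G, D): G before D ✓
(N, C): N before C ✓
(N, D): N before D ✓
(N, V): N before V ✓
(N, Z): N before Z ✓
(P, C): P before C ✓
(P, D): P before D ✓
(P, Z): P before Z ✓
(Q, B): Q before B ✓
(Q, C): Q before C ✓
(Q, D): Q before D ✓
(Q, F): Q before F ✓
(Q, K): Q before K ✓
(Q, N): Q before N ✓
(Q, U): Q before U ✓
(Q, V): Q before V ✓
(Q, Z): Q before Z ✓
(V, D): V before D ✓
(W, B): W before B ✓
... plus 5 further pairs not listed.
Count: 29.

29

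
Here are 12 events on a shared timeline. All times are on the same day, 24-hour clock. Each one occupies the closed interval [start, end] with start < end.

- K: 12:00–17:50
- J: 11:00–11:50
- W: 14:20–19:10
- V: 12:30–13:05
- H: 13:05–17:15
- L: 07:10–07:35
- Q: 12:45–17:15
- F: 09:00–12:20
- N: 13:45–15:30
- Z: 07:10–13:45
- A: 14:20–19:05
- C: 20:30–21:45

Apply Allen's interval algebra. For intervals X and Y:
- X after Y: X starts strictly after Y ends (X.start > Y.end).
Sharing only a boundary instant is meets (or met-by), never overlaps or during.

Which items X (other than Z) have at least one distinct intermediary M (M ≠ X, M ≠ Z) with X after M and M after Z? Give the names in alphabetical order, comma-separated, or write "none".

Target Z = [07:10, 13:45].
Intermediaries M with M after Z: A, C, W.
Via A — items with X after A: C.
Via C — items with X after C: none.
Via W — items with X after W: C.
Union: C.

C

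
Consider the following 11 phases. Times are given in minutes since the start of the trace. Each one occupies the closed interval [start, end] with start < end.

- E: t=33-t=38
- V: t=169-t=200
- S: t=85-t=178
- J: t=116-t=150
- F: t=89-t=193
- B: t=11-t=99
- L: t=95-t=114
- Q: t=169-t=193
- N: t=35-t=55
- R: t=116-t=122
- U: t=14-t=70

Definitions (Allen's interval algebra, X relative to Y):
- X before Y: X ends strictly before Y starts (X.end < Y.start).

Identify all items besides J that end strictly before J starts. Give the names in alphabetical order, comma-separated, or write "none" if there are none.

Target J = [t=116, t=150].
B [t=11, t=99] → before → yes.
E [t=33, t=38] → before → yes.
F [t=89, t=193] → contains → no.
L [t=95, t=114] → before → yes.
N [t=35, t=55] → before → yes.
Q [t=169, t=193] → after → no.
R [t=116, t=122] → starts → no.
S [t=85, t=178] → contains → no.
U [t=14, t=70] → before → yes.
V [t=169, t=200] → after → no.
Result: B, E, L, N, U.

B, E, L, N, U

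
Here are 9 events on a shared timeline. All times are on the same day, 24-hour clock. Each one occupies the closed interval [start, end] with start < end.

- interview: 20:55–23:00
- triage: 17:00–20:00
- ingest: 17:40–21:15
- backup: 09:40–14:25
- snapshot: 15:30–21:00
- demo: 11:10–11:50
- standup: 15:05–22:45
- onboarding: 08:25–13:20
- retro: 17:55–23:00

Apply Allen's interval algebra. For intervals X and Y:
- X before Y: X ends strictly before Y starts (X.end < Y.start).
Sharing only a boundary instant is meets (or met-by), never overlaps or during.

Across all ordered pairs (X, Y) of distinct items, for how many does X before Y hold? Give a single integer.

Checking all 72 ordered pairs for relation 'before'; matching pairs in alphabetical order:
(backup, ingest): backup before ingest ✓
(backup, interview): backup before interview ✓
(backup, retro): backup before retro ✓
(backup, snapshot): backup before snapshot ✓
(backup, standup): backup before standup ✓
(backup, triage): backup before triage ✓
(demo, ingest): demo before ingest ✓
(demo, interview): demo before interview ✓
(demo, retro): demo before retro ✓
(demo, snapshot): demo before snapshot ✓
(demo, standup): demo before standup ✓
(demo, triage): demo before triage ✓
(onboarding, ingest): onboarding before ingest ✓
(onboarding, interview): onboarding before interview ✓
(onboarding, retro): onboarding before retro ✓
(onboarding, snapshot): onboarding before snapshot ✓
(onboarding, standup): onboarding before standup ✓
(onboarding, triage): onboarding before triage ✓
(triage, interview): triage before interview ✓
Count: 19.

19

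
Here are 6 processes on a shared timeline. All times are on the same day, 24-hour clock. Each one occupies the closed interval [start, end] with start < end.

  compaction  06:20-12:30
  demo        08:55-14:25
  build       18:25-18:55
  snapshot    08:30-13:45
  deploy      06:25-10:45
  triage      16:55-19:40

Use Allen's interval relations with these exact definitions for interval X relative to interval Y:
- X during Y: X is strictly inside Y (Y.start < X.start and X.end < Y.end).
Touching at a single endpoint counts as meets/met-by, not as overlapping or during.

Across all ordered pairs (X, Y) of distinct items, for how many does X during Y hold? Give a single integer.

2

Checking all 30 ordered pairs for relation 'during'; matching pairs in alphabetical order:
(build, triage): build during triage ✓
(deploy, compaction): deploy during compaction ✓
Count: 2.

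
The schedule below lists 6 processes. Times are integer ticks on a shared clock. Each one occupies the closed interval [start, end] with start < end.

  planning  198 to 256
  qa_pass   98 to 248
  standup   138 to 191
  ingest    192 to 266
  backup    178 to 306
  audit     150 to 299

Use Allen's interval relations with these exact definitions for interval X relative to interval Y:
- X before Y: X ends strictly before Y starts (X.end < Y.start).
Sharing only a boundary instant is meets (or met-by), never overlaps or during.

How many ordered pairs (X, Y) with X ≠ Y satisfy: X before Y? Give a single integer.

Checking all 30 ordered pairs for relation 'before'; matching pairs in alphabetical order:
(standup, ingest): standup before ingest ✓
(standup, planning): standup before planning ✓
Count: 2.

2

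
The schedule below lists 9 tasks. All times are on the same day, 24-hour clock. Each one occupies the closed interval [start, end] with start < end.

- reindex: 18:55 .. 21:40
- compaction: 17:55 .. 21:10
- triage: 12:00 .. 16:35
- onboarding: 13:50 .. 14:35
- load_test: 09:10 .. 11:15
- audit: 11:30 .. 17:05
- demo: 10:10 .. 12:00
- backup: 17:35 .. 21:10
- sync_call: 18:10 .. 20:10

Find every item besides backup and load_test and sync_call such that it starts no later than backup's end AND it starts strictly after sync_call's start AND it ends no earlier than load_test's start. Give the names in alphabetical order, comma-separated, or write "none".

Conditions: its start is no later than backup's end (X.start <= 21:10) AND its start is strictly after sync_call's start (X.start > 18:10) AND its end is no earlier than load_test's start (X.end >= 09:10).
audit: start 11:30 <= 21:10? ✓; start 11:30 > 18:10? ✗; end 17:05 >= 09:10? ✓ → no.
compaction: start 17:55 <= 21:10? ✓; start 17:55 > 18:10? ✗; end 21:10 >= 09:10? ✓ → no.
demo: start 10:10 <= 21:10? ✓; start 10:10 > 18:10? ✗; end 12:00 >= 09:10? ✓ → no.
onboarding: start 13:50 <= 21:10? ✓; start 13:50 > 18:10? ✗; end 14:35 >= 09:10? ✓ → no.
reindex: start 18:55 <= 21:10? ✓; start 18:55 > 18:10? ✓; end 21:40 >= 09:10? ✓ → yes.
triage: start 12:00 <= 21:10? ✓; start 12:00 > 18:10? ✗; end 16:35 >= 09:10? ✓ → no.
Result: reindex.

reindex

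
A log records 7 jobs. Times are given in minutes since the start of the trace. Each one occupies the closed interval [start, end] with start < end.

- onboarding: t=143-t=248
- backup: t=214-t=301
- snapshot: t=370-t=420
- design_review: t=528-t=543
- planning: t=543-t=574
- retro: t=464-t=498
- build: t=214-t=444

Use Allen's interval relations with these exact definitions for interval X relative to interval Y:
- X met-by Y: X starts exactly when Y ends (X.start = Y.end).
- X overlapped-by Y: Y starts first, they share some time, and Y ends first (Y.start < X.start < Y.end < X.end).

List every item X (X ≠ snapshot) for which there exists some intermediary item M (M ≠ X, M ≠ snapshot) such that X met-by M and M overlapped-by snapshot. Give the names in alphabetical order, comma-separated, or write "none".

none

Target snapshot = [t=370, t=420].
Intermediaries M with M overlapped-by snapshot: none.
Union: none.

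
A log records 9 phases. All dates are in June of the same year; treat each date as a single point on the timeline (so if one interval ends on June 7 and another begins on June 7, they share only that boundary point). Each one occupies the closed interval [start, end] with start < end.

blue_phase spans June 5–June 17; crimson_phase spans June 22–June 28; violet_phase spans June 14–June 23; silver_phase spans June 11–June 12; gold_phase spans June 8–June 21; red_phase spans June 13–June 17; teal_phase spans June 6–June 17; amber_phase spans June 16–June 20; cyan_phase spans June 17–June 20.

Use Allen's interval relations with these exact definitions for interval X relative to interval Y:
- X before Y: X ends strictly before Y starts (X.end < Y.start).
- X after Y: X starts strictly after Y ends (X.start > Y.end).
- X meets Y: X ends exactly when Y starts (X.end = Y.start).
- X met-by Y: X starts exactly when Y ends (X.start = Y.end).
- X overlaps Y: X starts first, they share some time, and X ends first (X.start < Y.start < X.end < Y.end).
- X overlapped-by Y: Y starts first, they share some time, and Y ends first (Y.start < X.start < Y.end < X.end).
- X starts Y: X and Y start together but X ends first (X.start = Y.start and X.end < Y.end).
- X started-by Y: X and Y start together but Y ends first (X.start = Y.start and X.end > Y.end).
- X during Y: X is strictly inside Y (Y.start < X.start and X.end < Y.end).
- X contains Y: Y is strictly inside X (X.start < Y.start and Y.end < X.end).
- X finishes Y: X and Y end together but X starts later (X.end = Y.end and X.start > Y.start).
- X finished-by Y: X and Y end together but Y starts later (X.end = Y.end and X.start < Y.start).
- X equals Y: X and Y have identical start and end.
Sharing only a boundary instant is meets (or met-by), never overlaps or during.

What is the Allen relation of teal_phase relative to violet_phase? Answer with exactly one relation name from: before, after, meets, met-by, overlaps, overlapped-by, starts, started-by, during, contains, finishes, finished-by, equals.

overlaps

teal_phase = [June 6, June 17]; violet_phase = [June 14, June 23].
Compare endpoints: teal_phase.start < violet_phase.start, teal_phase.start < violet_phase.end, teal_phase.end > violet_phase.start, teal_phase.end < violet_phase.end.
That pattern is 'overlaps'.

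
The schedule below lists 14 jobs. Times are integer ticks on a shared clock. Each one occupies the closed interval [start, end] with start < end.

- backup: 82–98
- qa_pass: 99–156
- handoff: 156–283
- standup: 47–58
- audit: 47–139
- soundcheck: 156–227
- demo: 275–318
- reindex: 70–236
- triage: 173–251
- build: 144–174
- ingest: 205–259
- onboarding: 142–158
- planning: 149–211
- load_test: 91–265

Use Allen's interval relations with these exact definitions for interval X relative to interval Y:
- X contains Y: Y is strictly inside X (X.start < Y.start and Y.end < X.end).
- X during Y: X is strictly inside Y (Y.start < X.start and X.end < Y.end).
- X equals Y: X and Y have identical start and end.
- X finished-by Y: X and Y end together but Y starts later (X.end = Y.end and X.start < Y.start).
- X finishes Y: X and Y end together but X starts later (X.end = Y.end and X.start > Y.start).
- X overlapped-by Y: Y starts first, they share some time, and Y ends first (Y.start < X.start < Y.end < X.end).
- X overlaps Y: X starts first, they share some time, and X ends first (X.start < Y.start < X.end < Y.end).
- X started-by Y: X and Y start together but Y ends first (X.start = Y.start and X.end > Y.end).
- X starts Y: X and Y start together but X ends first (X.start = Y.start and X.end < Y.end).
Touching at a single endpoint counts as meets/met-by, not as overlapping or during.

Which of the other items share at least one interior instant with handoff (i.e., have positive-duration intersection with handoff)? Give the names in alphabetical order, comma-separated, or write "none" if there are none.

build, demo, ingest, load_test, onboarding, planning, reindex, soundcheck, triage

Target handoff = [156, 283].
audit [47, 139] → before → no.
backup [82, 98] → before → no.
build [144, 174] → overlaps → yes.
demo [275, 318] → overlapped-by → yes.
ingest [205, 259] → during → yes.
load_test [91, 265] → overlaps → yes.
onboarding [142, 158] → overlaps → yes.
planning [149, 211] → overlaps → yes.
qa_pass [99, 156] → meets → no.
reindex [70, 236] → overlaps → yes.
soundcheck [156, 227] → starts → yes.
standup [47, 58] → before → no.
triage [173, 251] → during → yes.
Result: build, demo, ingest, load_test, onboarding, planning, reindex, soundcheck, triage.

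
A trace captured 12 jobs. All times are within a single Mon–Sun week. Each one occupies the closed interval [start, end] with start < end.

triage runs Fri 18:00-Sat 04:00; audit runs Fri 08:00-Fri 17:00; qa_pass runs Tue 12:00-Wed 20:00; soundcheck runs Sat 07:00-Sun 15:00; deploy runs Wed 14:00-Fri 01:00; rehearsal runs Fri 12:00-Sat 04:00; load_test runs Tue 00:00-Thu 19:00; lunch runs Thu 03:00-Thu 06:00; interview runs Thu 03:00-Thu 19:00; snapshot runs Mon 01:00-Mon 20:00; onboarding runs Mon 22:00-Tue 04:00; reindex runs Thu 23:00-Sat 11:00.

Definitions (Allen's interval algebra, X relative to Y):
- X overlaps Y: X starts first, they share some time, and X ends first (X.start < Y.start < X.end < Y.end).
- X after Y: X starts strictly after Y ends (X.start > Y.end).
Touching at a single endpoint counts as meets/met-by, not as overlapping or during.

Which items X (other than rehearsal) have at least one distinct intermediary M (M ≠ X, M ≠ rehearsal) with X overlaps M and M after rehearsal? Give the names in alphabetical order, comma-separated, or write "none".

Target rehearsal = [Fri 12:00, Sat 04:00].
Intermediaries M with M after rehearsal: soundcheck.
Via soundcheck — items with X overlaps soundcheck: reindex.
Union: reindex.

reindex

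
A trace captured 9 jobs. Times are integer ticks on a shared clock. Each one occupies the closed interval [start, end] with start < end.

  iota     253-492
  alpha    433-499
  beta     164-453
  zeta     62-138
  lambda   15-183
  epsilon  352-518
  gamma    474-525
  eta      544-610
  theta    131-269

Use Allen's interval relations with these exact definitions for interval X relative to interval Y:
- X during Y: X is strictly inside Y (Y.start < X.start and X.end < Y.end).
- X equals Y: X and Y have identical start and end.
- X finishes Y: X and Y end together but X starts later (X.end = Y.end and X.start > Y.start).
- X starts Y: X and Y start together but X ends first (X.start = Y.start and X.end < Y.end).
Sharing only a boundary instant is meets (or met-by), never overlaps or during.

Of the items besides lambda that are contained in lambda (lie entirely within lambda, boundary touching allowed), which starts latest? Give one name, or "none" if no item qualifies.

zeta

Target lambda = [15, 183].
alpha [433, 499] → after → excluded.
beta [164, 453] → overlapped-by → excluded.
epsilon [352, 518] → after → excluded.
eta [544, 610] → after → excluded.
gamma [474, 525] → after → excluded.
iota [253, 492] → after → excluded.
theta [131, 269] → overlapped-by → excluded.
zeta [62, 138] → during → candidate.
Among candidates, latest start is 62 → zeta.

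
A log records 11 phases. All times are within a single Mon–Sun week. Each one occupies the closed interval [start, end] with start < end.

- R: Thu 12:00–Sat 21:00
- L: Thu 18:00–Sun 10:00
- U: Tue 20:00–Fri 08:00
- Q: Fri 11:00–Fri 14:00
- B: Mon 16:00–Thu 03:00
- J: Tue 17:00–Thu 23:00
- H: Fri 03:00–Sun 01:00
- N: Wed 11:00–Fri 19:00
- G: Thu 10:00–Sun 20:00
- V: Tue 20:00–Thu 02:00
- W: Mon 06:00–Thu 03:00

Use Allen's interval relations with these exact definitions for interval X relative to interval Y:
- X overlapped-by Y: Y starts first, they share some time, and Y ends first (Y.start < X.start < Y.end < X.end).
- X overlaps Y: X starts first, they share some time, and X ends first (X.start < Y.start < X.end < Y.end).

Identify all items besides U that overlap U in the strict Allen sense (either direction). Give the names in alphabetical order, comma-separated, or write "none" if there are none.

Target U = [Tue 20:00, Fri 08:00].
B [Mon 16:00, Thu 03:00] → overlaps → yes.
G [Thu 10:00, Sun 20:00] → overlapped-by → yes.
H [Fri 03:00, Sun 01:00] → overlapped-by → yes.
J [Tue 17:00, Thu 23:00] → overlaps → yes.
L [Thu 18:00, Sun 10:00] → overlapped-by → yes.
N [Wed 11:00, Fri 19:00] → overlapped-by → yes.
Q [Fri 11:00, Fri 14:00] → after → no.
R [Thu 12:00, Sat 21:00] → overlapped-by → yes.
V [Tue 20:00, Thu 02:00] → starts → no.
W [Mon 06:00, Thu 03:00] → overlaps → yes.
Result: B, G, H, J, L, N, R, W.

B, G, H, J, L, N, R, W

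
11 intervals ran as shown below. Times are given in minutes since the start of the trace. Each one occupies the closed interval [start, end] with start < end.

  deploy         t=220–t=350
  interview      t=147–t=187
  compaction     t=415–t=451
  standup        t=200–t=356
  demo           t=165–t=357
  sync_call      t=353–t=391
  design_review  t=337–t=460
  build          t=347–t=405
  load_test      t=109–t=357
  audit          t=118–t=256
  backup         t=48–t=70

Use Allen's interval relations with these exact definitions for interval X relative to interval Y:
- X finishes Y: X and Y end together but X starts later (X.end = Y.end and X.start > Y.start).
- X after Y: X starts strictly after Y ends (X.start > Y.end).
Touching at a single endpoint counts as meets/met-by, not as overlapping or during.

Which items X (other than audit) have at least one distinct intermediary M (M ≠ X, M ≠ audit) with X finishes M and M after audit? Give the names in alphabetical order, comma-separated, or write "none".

Target audit = [t=118, t=256].
Intermediaries M with M after audit: build, compaction, design_review, sync_call.
Via build — items with X finishes build: none.
Via compaction — items with X finishes compaction: none.
Via design_review — items with X finishes design_review: none.
Via sync_call — items with X finishes sync_call: none.
Union: none.

none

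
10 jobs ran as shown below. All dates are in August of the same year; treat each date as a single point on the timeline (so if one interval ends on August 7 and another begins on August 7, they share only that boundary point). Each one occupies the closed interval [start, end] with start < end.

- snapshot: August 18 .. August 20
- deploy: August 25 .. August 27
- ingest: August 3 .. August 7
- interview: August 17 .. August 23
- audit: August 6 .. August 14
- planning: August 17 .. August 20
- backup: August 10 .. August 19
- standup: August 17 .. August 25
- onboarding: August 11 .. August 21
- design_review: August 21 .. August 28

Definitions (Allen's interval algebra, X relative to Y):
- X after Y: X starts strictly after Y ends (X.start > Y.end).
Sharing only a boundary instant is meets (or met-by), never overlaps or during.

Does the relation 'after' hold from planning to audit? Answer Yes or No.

planning = [August 17, August 20], audit = [August 6, August 14].
Actual relation of planning to audit: after.
Asked whether 'after' holds → Yes.

Yes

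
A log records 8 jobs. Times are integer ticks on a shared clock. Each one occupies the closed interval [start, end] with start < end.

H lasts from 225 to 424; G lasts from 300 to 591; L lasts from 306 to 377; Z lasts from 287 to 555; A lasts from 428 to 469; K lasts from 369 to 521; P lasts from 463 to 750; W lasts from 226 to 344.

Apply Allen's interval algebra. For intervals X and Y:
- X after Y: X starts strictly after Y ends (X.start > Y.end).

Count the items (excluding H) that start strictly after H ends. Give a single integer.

Target H = [225, 424].
A [428, 469] → after → counts.
G [300, 591] → overlapped-by → no.
K [369, 521] → overlapped-by → no.
L [306, 377] → during → no.
P [463, 750] → after → counts.
W [226, 344] → during → no.
Z [287, 555] → overlapped-by → no.
Total: 2.

2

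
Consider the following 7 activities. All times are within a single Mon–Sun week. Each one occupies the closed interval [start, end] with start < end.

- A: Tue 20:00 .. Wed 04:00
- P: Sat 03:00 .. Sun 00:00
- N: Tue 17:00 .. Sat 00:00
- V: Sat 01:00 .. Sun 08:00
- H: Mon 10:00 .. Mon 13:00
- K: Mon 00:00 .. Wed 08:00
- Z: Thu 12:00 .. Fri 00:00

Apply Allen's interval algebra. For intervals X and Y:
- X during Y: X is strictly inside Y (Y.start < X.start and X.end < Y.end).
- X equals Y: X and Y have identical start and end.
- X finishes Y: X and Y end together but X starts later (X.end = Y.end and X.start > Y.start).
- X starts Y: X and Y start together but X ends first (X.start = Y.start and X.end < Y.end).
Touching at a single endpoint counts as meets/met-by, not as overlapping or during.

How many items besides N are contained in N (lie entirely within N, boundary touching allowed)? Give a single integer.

2

Target N = [Tue 17:00, Sat 00:00].
A [Tue 20:00, Wed 04:00] → during → counts.
H [Mon 10:00, Mon 13:00] → before → no.
K [Mon 00:00, Wed 08:00] → overlaps → no.
P [Sat 03:00, Sun 00:00] → after → no.
V [Sat 01:00, Sun 08:00] → after → no.
Z [Thu 12:00, Fri 00:00] → during → counts.
Total: 2.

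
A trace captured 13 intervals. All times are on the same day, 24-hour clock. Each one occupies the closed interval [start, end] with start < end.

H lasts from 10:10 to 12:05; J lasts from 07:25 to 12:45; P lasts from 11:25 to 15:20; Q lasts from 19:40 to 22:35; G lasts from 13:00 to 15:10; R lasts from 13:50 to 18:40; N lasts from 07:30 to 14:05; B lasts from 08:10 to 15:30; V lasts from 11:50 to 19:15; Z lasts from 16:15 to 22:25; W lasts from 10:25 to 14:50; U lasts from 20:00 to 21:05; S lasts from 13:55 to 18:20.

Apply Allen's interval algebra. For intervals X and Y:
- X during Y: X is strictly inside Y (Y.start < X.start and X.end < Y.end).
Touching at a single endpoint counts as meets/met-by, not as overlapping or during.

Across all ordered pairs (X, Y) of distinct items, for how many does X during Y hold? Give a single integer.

Checking all 156 ordered pairs for relation 'during'; matching pairs in alphabetical order:
(G, B): G during B ✓
(G, P): G during P ✓
(G, V): G during V ✓
(H, B): H during B ✓
(H, J): H during J ✓
(H, N): H during N ✓
(P, B): P during B ✓
(R, V): R during V ✓
(S, R): S during R ✓
(S, V): S during V ✓
(U, Q): U during Q ✓
(U, Z): U during Z ✓
(W, B): W during B ✓
Count: 13.

13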